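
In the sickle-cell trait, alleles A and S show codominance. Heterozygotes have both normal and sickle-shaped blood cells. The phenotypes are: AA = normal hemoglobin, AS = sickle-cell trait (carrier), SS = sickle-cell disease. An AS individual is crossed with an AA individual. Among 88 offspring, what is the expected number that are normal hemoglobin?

Punnett square for AS × AA:
Offspring genotypes: 2 AA, 2 AS
Phenotype counts: 2 normal hemoglobin, 2 sickle-cell trait (carrier)
normal hemoglobin: 2 out of 4 → fraction 1/2
Expected count = 1/2 × 88 = 44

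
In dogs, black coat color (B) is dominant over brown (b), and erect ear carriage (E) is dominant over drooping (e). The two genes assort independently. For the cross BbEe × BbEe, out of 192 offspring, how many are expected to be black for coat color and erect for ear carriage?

Dihybrid cross BbEe × BbEe — consider each gene separately:
coat color: Bb × Bb → 1 BB, 2 Bb, 1 bb → 3 B_ : 1 bb (out of 4)
ear carriage: Ee × Ee → 1 EE, 2 Ee, 1 ee → 3 E_ : 1 ee (out of 4)
Looking for: black (B_) and erect (E_)
P(black) = 3/4, P(erect) = 3/4
P(both) = 3/4 × 3/4 = 9/16
Expected count = 9/16 × 192 = 108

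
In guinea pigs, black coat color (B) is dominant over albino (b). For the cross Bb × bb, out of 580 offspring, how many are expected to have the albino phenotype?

Punnett square for Bb × bb:
Offspring genotypes: 2 Bb, 2 bb
Total offspring: 4
Count with target: 2
Probability: 2/4 = 1/2
Expected count = 1/2 × 580 = 290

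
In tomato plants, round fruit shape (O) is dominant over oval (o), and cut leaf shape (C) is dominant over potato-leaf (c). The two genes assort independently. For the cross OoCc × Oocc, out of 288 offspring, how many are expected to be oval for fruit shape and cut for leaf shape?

Dihybrid cross OoCc × Oocc — consider each gene separately:
fruit shape: Oo × Oo → 1 OO, 2 Oo, 1 oo → 3 O_ : 1 oo (out of 4)
leaf shape: Cc × cc → 2 Cc, 2 cc → 2 C_ : 2 cc (out of 4)
Looking for: oval (oo) and cut (C_)
P(oval) = 1/4, P(cut) = 2/4
P(both) = 1/4 × 2/4 = 2/16 = 1/8
Expected count = 1/8 × 288 = 36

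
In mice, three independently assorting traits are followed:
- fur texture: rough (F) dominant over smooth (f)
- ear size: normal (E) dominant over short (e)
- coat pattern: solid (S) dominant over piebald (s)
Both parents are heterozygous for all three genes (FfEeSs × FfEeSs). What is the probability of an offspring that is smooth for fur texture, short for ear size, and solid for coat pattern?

Trihybrid cross: FfEeSs × FfEeSs
Each trait segregates independently with a 3:1 phenotypic ratio, so each gene contributes 3/4 (dominant) or 1/4 (recessive).
Target: smooth (fur texture), short (ear size), solid (coat pattern)
Probability = product of independent per-trait probabilities
= 1/4 × 1/4 × 3/4 = 3/64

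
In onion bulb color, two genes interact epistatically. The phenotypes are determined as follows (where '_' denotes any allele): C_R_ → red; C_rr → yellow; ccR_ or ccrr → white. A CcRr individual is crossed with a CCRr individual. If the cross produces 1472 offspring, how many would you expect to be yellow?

Cross: CcRr × CCRr — consider each gene separately:
C gene: Cc × CC → 2 CC, 2 Cc → 4 C_ (out of 4)
R gene: Rr × Rr → 1 RR, 2 Rr, 1 rr → 3 R_ : 1 rr (out of 4)
Genotype classes (out of 4 × 4 = 16): C_R_ = 4×3 = 12; C_rr = 4×1 = 4
Apply the phenotype rules: C_R_ (12) → red; C_rr (4) → yellow
Phenotype counts (out of 16): 12 red, 4 yellow
yellow: 4 out of 16 → fraction 1/4
Expected count = 1/4 × 1472 = 368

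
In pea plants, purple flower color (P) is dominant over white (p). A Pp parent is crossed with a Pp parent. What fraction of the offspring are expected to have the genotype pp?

Punnett square for Pp × Pp:
Offspring genotypes: 1 PP, 2 Pp, 1 pp
Total offspring: 4
Count with target: 1
Probability: 1/4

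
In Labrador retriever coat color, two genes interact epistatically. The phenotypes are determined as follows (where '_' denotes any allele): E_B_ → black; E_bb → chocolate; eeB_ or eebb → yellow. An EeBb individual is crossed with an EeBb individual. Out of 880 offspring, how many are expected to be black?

Cross: EeBb × EeBb — consider each gene separately:
E gene: Ee × Ee → 1 EE, 2 Ee, 1 ee → 3 E_ : 1 ee (out of 4)
B gene: Bb × Bb → 1 BB, 2 Bb, 1 bb → 3 B_ : 1 bb (out of 4)
Genotype classes (out of 4 × 4 = 16): E_B_ = 3×3 = 9; E_bb = 3×1 = 3; eeB_ = 1×3 = 3; eebb = 1×1 = 1
Apply the phenotype rules: E_B_ (9) → black; E_bb (3) → chocolate; eeB_ (3) + eebb (1) → yellow
Phenotype counts (out of 16): 9 black, 3 chocolate, 4 yellow
black: 9 out of 16 → fraction 9/16
Expected count = 9/16 × 880 = 495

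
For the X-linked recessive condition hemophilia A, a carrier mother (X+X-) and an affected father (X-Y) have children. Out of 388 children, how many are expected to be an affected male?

Cross: X+X- × X-Y
Offspring: 1 X+X-, 1 X+Y, 1 X-X-, 1 X-Y
Probability of an affected male: 1/4
Expected count = 1/4 × 388 = 97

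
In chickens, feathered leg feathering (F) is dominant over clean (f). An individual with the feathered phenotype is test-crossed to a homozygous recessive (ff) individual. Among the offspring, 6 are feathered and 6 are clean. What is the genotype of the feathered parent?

Test cross: ? × ff
Offspring: 6 feathered, 6 clean — approximately 1:1.
A 1:1 ratio in a test cross indicates the unknown parent is heterozygous (Ff).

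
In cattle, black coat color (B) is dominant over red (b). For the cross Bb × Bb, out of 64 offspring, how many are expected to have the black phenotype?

Punnett square for Bb × Bb:
Offspring genotypes: 1 BB, 2 Bb, 1 bb
Total offspring: 4
Count with target: 3
Probability: 3/4
Expected count = 3/4 × 64 = 48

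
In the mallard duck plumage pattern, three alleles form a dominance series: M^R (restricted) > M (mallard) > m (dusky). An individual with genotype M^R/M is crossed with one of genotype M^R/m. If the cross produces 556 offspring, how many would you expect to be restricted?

Cross: M^R/M × M^R/m
Allele dominance: M^R > M > m
Offspring genotypes: 1 M^R/M^R, 1 M^R/m, 1 M^R/M, 1 M/m
Phenotype counts: 3 restricted, 1 mallard
restricted: 3 out of 4 → fraction 3/4
Expected count = 3/4 × 556 = 417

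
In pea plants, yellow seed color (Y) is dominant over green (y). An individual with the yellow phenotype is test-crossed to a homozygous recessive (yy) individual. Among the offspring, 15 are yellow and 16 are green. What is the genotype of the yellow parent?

Test cross: ? × yy
Offspring: 15 yellow, 16 green — approximately 1:1.
A 1:1 ratio in a test cross indicates the unknown parent is heterozygous (Yy).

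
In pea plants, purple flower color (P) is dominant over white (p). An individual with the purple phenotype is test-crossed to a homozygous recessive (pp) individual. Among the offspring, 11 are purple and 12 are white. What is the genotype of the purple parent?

Test cross: ? × pp
Offspring: 11 purple, 12 white — approximately 1:1.
A 1:1 ratio in a test cross indicates the unknown parent is heterozygous (Pp).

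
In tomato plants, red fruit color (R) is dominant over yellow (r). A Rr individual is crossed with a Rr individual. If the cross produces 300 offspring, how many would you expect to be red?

Punnett square for Rr × Rr:
Offspring genotypes: 1 RR, 2 Rr, 1 rr
red: 3, yellow: 1
red: 3 out of 4 → fraction 3/4
Expected count = 3/4 × 300 = 225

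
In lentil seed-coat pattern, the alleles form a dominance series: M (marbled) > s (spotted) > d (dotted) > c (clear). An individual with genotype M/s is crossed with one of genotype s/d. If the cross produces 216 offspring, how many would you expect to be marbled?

Cross: M/s × s/d
Allele dominance: M > s > d > c
Offspring genotypes: 1 M/s, 1 M/d, 1 s/s, 1 s/d
Phenotype counts: 2 marbled, 2 spotted
marbled: 2 out of 4 → fraction 1/2
Expected count = 1/2 × 216 = 108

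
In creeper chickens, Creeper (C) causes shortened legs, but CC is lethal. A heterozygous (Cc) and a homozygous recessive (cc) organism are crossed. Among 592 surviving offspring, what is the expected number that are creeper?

Cross: Cc × cc
Punnett square offspring (before lethality): 2 Cc, 2 cc
No CC offspring are produced in this cross.
creeper: 2 out of 4 → fraction 1/2
Expected count = 1/2 × 592 = 296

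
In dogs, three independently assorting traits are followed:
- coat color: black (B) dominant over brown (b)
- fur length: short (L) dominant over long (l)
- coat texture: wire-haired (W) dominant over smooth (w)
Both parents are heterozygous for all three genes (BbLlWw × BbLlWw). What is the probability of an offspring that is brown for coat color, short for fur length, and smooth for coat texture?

Trihybrid cross: BbLlWw × BbLlWw
Each trait segregates independently with a 3:1 phenotypic ratio, so each gene contributes 3/4 (dominant) or 1/4 (recessive).
Target: brown (coat color), short (fur length), smooth (coat texture)
Probability = product of independent per-trait probabilities
= 1/4 × 3/4 × 1/4 = 3/64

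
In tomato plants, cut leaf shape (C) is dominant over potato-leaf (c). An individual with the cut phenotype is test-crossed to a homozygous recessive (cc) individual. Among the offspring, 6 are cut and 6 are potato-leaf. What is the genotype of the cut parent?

Test cross: ? × cc
Offspring: 6 cut, 6 potato-leaf — approximately 1:1.
A 1:1 ratio in a test cross indicates the unknown parent is heterozygous (Cc).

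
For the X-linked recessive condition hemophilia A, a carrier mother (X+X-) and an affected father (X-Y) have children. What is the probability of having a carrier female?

Cross: X+X- × X-Y
Offspring: 1 X+X-, 1 X+Y, 1 X-X-, 1 X-Y
Probability of a carrier female: 1/4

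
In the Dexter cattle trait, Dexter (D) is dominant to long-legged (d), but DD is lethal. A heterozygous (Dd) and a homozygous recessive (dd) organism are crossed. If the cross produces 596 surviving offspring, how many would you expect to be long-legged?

Cross: Dd × dd
Punnett square offspring (before lethality): 2 Dd, 2 dd
No DD offspring are produced in this cross.
long-legged: 2 out of 4 → fraction 1/2
Expected count = 1/2 × 596 = 298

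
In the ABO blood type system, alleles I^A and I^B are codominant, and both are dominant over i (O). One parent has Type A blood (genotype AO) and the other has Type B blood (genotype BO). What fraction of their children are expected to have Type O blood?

Cross: AO × BO
Possible offspring genotypes: 1 AB, 1 AO, 1 BO, 1 OO
Blood type counts: 1 Type AB, 1 Type A, 1 Type B, 1 Type O
Probability of Type O: 1/4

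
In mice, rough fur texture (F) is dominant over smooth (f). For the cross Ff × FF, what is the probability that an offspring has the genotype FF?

Punnett square for Ff × FF:
Offspring genotypes: 2 FF, 2 Ff
Total offspring: 4
Count with target: 2
Probability: 2/4 = 1/2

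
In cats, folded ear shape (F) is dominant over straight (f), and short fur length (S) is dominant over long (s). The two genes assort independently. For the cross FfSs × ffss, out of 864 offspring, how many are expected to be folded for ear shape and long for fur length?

Dihybrid cross FfSs × ffss — consider each gene separately:
ear shape: Ff × ff → 2 Ff, 2 ff → 2 F_ : 2 ff (out of 4)
fur length: Ss × ss → 2 Ss, 2 ss → 2 S_ : 2 ss (out of 4)
Looking for: folded (F_) and long (ss)
P(folded) = 2/4, P(long) = 2/4
P(both) = 2/4 × 2/4 = 4/16 = 1/4
Expected count = 1/4 × 864 = 216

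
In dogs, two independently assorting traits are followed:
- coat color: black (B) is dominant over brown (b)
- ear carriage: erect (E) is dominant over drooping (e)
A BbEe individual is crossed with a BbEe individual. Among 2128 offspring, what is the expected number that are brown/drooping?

Dihybrid cross BbEe × BbEe — consider each gene separately:
coat color: Bb × Bb → 1 BB, 2 Bb, 1 bb → 3 B_ : 1 bb (out of 4)
ear carriage: Ee × Ee → 1 EE, 2 Ee, 1 ee → 3 E_ : 1 ee (out of 4)
Combine (counts out of 4 × 4 = 16): black/erect (B_E_) = 3×3 = 9; black/drooping (B_ee) = 3×1 = 3; brown/erect (bbE_) = 1×3 = 3; brown/drooping (bbee) = 1×1 = 1
Phenotype counts (out of 16): 9 black/erect, 3 black/drooping, 3 brown/erect, 1 brown/drooping
brown/drooping: 1 out of 16 → fraction 1/16
Expected count = 1/16 × 2128 = 133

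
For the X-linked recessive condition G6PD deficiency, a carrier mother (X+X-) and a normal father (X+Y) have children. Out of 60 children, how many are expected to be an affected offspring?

Cross: X+X- × X+Y
Offspring: 1 X+X+, 1 X+Y, 1 X+X-, 1 X-Y
Probability of an affected offspring: 1/4
Expected count = 1/4 × 60 = 15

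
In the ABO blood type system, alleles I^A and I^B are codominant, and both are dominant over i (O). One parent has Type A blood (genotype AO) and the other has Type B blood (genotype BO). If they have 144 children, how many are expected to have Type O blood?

Cross: AO × BO
Possible offspring genotypes: 1 AB, 1 AO, 1 BO, 1 OO
Blood type counts: 1 Type AB, 1 Type A, 1 Type B, 1 Type O
Probability of Type O: 1/4
Expected count = 1/4 × 144 = 36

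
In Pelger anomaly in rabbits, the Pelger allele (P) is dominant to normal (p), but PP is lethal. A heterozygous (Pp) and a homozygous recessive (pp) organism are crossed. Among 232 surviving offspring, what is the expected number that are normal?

Cross: Pp × pp
Punnett square offspring (before lethality): 2 Pp, 2 pp
No PP offspring are produced in this cross.
normal: 2 out of 4 → fraction 1/2
Expected count = 1/2 × 232 = 116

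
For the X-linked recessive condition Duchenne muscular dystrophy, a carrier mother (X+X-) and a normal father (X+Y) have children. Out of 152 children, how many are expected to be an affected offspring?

Cross: X+X- × X+Y
Offspring: 1 X+X+, 1 X+Y, 1 X+X-, 1 X-Y
Probability of an affected offspring: 1/4
Expected count = 1/4 × 152 = 38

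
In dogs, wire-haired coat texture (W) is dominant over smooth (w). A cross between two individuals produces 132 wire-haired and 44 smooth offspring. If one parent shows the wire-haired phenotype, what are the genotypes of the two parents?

Observed offspring: 132 wire-haired, 44 smooth
The observed ratio simplifies to 3:1. Smooth (ww) offspring appear, so each parent must contribute one w allele. The parent stated to show wire-haired carries W, so it is Ww. The other parent is then either Ww or ww: Ww × ww would give a 1:1 split, whereas Ww × Ww gives 3:1 — matching the data. So both parents are heterozygous (Ww × Ww).
Parent genotypes: Ww × Ww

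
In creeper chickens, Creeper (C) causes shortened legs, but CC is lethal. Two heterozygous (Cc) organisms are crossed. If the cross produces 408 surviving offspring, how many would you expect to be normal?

Cross: Cc × Cc
Punnett square offspring (before lethality): 1 CC, 2 Cc, 1 cc
The CC genotype is lethal (embryos die); surviving offspring: 2 Cc, 1 cc
normal: 1 out of 3 → fraction 1/3
Expected count = 1/3 × 408 = 136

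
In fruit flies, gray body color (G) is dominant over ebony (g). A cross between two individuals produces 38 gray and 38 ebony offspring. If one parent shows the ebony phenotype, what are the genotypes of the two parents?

Observed offspring: 38 gray, 38 ebony
The observed ratio simplifies to 1:1. One parent shows ebony, so its genotype must be gg. A 1:1 offspring split requires the other parent to be heterozygous (Gg).
Parent genotypes: gg × Gg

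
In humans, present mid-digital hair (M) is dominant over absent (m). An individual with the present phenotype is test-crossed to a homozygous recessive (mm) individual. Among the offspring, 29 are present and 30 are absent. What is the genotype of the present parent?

Test cross: ? × mm
Offspring: 29 present, 30 absent — approximately 1:1.
A 1:1 ratio in a test cross indicates the unknown parent is heterozygous (Mm).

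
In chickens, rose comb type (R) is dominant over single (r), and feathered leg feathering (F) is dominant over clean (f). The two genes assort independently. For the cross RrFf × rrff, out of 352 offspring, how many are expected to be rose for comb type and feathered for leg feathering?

Dihybrid cross RrFf × rrff — consider each gene separately:
comb type: Rr × rr → 2 Rr, 2 rr → 2 R_ : 2 rr (out of 4)
leg feathering: Ff × ff → 2 Ff, 2 ff → 2 F_ : 2 ff (out of 4)
Looking for: rose (R_) and feathered (F_)
P(rose) = 2/4, P(feathered) = 2/4
P(both) = 2/4 × 2/4 = 4/16 = 1/4
Expected count = 1/4 × 352 = 88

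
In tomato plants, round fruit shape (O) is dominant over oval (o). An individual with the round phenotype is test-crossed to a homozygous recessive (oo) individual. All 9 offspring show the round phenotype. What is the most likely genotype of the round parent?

Test cross: ? × oo
All offspring are round.
If the unknown parent were heterozygous (Oo), about half of 9 offspring would be oval; none are. The unknown parent is most likely homozygous dominant (OO).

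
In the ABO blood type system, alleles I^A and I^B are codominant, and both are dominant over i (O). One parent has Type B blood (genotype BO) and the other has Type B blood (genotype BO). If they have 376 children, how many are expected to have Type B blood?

Cross: BO × BO
Possible offspring genotypes: 1 BB, 2 BO, 1 OO
Blood type counts: 3 Type B, 1 Type O
Probability of Type B: 3/4
Expected count = 3/4 × 376 = 282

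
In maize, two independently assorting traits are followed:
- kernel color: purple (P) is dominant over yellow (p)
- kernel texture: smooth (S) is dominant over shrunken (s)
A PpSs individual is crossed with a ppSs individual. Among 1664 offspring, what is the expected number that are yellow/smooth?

Dihybrid cross PpSs × ppSs — consider each gene separately:
kernel color: Pp × pp → 2 Pp, 2 pp → 2 P_ : 2 pp (out of 4)
kernel texture: Ss × Ss → 1 SS, 2 Ss, 1 ss → 3 S_ : 1 ss (out of 4)
Combine (counts out of 4 × 4 = 16): purple/smooth (P_S_) = 2×3 = 6; purple/shrunken (P_ss) = 2×1 = 2; yellow/smooth (ppS_) = 2×3 = 6; yellow/shrunken (ppss) = 2×1 = 2
Phenotype counts (out of 16): 6 purple/smooth, 2 purple/shrunken, 6 yellow/smooth, 2 yellow/shrunken
yellow/smooth: 6 out of 16 → fraction 3/8
Expected count = 3/8 × 1664 = 624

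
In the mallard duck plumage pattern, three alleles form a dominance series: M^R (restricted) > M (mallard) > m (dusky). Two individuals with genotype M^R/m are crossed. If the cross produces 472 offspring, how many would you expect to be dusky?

Cross: M^R/m × M^R/m
Allele dominance: M^R > M > m
Offspring genotypes: 1 M^R/M^R, 2 M^R/m, 1 m/m
Phenotype counts: 3 restricted, 1 dusky
dusky: 1 out of 4 → fraction 1/4
Expected count = 1/4 × 472 = 118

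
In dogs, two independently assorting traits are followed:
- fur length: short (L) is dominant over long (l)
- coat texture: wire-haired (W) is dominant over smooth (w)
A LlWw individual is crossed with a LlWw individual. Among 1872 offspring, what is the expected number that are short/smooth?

Dihybrid cross LlWw × LlWw — consider each gene separately:
fur length: Ll × Ll → 1 LL, 2 Ll, 1 ll → 3 L_ : 1 ll (out of 4)
coat texture: Ww × Ww → 1 WW, 2 Ww, 1 ww → 3 W_ : 1 ww (out of 4)
Combine (counts out of 4 × 4 = 16): short/wire-haired (L_W_) = 3×3 = 9; short/smooth (L_ww) = 3×1 = 3; long/wire-haired (llW_) = 1×3 = 3; long/smooth (llww) = 1×1 = 1
Phenotype counts (out of 16): 9 short/wire-haired, 3 short/smooth, 3 long/wire-haired, 1 long/smooth
short/smooth: 3 out of 16 → fraction 3/16
Expected count = 3/16 × 1872 = 351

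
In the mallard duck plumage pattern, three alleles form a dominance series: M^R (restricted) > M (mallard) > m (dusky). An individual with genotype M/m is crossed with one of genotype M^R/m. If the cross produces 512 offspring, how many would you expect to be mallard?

Cross: M/m × M^R/m
Allele dominance: M^R > M > m
Offspring genotypes: 1 M^R/M, 1 M/m, 1 M^R/m, 1 m/m
Phenotype counts: 2 restricted, 1 mallard, 1 dusky
mallard: 1 out of 4 → fraction 1/4
Expected count = 1/4 × 512 = 128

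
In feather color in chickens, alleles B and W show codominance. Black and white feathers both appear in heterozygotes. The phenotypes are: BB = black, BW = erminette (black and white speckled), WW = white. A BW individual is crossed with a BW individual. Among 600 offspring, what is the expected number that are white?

Punnett square for BW × BW:
Offspring genotypes: 1 BB, 2 BW, 1 WW
Phenotype counts: 1 black, 2 erminette (black and white speckled), 1 white
white: 1 out of 4 → fraction 1/4
Expected count = 1/4 × 600 = 150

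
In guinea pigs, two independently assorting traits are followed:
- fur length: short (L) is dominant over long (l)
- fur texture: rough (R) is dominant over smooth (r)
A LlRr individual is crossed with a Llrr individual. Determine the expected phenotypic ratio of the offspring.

Dihybrid cross LlRr × Llrr — consider each gene separately:
fur length: Ll × Ll → 1 LL, 2 Ll, 1 ll → 3 L_ : 1 ll (out of 4)
fur texture: Rr × rr → 2 Rr, 2 rr → 2 R_ : 2 rr (out of 4)
Combine (counts out of 4 × 4 = 16): short/rough (L_R_) = 3×2 = 6; short/smooth (L_rr) = 3×2 = 6; long/rough (llR_) = 1×2 = 2; long/smooth (llrr) = 1×2 = 2
Phenotype counts (out of 16): 6 short/rough, 6 short/smooth, 2 long/rough, 2 long/smooth
Ratio: 3 short/rough : 3 short/smooth : 1 long/rough : 1 long/smooth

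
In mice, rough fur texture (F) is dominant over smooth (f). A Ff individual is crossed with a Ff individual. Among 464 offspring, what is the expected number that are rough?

Punnett square for Ff × Ff:
Offspring genotypes: 1 FF, 2 Ff, 1 ff
rough: 3, smooth: 1
rough: 3 out of 4 → fraction 3/4
Expected count = 3/4 × 464 = 348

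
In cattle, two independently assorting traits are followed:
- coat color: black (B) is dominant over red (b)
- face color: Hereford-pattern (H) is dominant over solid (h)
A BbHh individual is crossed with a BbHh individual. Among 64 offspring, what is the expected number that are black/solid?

Dihybrid cross BbHh × BbHh — consider each gene separately:
coat color: Bb × Bb → 1 BB, 2 Bb, 1 bb → 3 B_ : 1 bb (out of 4)
face color: Hh × Hh → 1 HH, 2 Hh, 1 hh → 3 H_ : 1 hh (out of 4)
Combine (counts out of 4 × 4 = 16): black/Hereford-pattern (B_H_) = 3×3 = 9; black/solid (B_hh) = 3×1 = 3; red/Hereford-pattern (bbH_) = 1×3 = 3; red/solid (bbhh) = 1×1 = 1
Phenotype counts (out of 16): 9 black/Hereford-pattern, 3 black/solid, 3 red/Hereford-pattern, 1 red/solid
black/solid: 3 out of 16 → fraction 3/16
Expected count = 3/16 × 64 = 12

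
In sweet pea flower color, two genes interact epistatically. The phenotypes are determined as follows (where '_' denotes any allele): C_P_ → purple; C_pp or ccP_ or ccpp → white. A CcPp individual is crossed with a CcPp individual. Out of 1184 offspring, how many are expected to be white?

Cross: CcPp × CcPp — consider each gene separately:
C gene: Cc × Cc → 1 CC, 2 Cc, 1 cc → 3 C_ : 1 cc (out of 4)
P gene: Pp × Pp → 1 PP, 2 Pp, 1 pp → 3 P_ : 1 pp (out of 4)
Genotype classes (out of 4 × 4 = 16): C_P_ = 3×3 = 9; C_pp = 3×1 = 3; ccP_ = 1×3 = 3; ccpp = 1×1 = 1
Apply the phenotype rules: C_P_ (9) → purple; C_pp (3) + ccP_ (3) + ccpp (1) → white
Phenotype counts (out of 16): 9 purple, 7 white
white: 7 out of 16 → fraction 7/16
Expected count = 7/16 × 1184 = 518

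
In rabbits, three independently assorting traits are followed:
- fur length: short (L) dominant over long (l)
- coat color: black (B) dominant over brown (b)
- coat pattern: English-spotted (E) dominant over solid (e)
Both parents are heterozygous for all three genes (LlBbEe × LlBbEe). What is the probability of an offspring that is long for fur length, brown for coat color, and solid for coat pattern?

Trihybrid cross: LlBbEe × LlBbEe
Each trait segregates independently with a 3:1 phenotypic ratio, so each gene contributes 3/4 (dominant) or 1/4 (recessive).
Target: long (fur length), brown (coat color), solid (coat pattern)
Probability = product of independent per-trait probabilities
= 1/4 × 1/4 × 1/4 = 1/64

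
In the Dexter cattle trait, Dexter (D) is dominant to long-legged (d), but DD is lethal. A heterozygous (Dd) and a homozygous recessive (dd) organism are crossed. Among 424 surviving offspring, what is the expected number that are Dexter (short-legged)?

Cross: Dd × dd
Punnett square offspring (before lethality): 2 Dd, 2 dd
No DD offspring are produced in this cross.
Dexter (short-legged): 2 out of 4 → fraction 1/2
Expected count = 1/2 × 424 = 212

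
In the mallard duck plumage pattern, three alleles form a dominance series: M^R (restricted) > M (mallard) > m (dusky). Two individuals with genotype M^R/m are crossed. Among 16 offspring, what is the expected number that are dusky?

Cross: M^R/m × M^R/m
Allele dominance: M^R > M > m
Offspring genotypes: 1 M^R/M^R, 2 M^R/m, 1 m/m
Phenotype counts: 3 restricted, 1 dusky
dusky: 1 out of 4 → fraction 1/4
Expected count = 1/4 × 16 = 4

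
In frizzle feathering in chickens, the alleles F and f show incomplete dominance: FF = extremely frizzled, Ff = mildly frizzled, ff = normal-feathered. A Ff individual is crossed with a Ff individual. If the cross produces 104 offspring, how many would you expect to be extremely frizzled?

Punnett square for Ff × Ff:
Offspring genotypes: 1 FF, 2 Ff, 1 ff
Phenotype counts: 1 extremely frizzled, 2 mildly frizzled, 1 normal-feathered
extremely frizzled: 1 out of 4 → fraction 1/4
Expected count = 1/4 × 104 = 26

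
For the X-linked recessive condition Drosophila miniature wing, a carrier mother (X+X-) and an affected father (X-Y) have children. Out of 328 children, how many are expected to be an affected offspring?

Cross: X+X- × X-Y
Offspring: 1 X+X-, 1 X+Y, 1 X-X-, 1 X-Y
Probability of an affected offspring: 2/4 = 1/2
Expected count = 1/2 × 328 = 164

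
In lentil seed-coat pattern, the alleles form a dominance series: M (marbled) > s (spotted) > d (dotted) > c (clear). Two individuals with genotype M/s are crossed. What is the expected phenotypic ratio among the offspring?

Cross: M/s × M/s
Allele dominance: M > s > d > c
Offspring genotypes: 1 M/M, 2 M/s, 1 s/s
Phenotype counts: 3 marbled, 1 spotted
Ratio: 3 marbled : 1 spotted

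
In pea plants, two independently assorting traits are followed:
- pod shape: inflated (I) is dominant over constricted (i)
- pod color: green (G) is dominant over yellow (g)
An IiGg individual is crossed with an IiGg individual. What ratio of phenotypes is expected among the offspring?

Dihybrid cross IiGg × IiGg — consider each gene separately:
pod shape: Ii × Ii → 1 II, 2 Ii, 1 ii → 3 I_ : 1 ii (out of 4)
pod color: Gg × Gg → 1 GG, 2 Gg, 1 gg → 3 G_ : 1 gg (out of 4)
Combine (counts out of 4 × 4 = 16): inflated/green (I_G_) = 3×3 = 9; inflated/yellow (I_gg) = 3×1 = 3; constricted/green (iiG_) = 1×3 = 3; constricted/yellow (iigg) = 1×1 = 1
Phenotype counts (out of 16): 9 inflated/green, 3 inflated/yellow, 3 constricted/green, 1 constricted/yellow
Ratio: 9 inflated/green : 3 inflated/yellow : 3 constricted/green : 1 constricted/yellow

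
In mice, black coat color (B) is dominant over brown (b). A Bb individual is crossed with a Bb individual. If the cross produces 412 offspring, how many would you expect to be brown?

Punnett square for Bb × Bb:
Offspring genotypes: 1 BB, 2 Bb, 1 bb
black: 3, brown: 1
brown: 1 out of 4 → fraction 1/4
Expected count = 1/4 × 412 = 103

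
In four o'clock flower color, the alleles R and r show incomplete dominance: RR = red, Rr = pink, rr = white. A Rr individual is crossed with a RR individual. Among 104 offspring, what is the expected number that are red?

Punnett square for Rr × RR:
Offspring genotypes: 2 RR, 2 Rr
Phenotype counts: 2 red, 2 pink
red: 2 out of 4 → fraction 1/2
Expected count = 1/2 × 104 = 52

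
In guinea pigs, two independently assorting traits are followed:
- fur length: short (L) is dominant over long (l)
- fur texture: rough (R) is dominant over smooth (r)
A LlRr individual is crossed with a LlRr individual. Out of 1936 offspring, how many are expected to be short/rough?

Dihybrid cross LlRr × LlRr — consider each gene separately:
fur length: Ll × Ll → 1 LL, 2 Ll, 1 ll → 3 L_ : 1 ll (out of 4)
fur texture: Rr × Rr → 1 RR, 2 Rr, 1 rr → 3 R_ : 1 rr (out of 4)
Combine (counts out of 4 × 4 = 16): short/rough (L_R_) = 3×3 = 9; short/smooth (L_rr) = 3×1 = 3; long/rough (llR_) = 1×3 = 3; long/smooth (llrr) = 1×1 = 1
Phenotype counts (out of 16): 9 short/rough, 3 short/smooth, 3 long/rough, 1 long/smooth
short/rough: 9 out of 16 → fraction 9/16
Expected count = 9/16 × 1936 = 1089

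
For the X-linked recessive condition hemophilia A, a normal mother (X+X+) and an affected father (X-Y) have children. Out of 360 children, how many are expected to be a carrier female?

Cross: X+X+ × X-Y
Offspring: 2 X+X-, 2 X+Y
Probability of a carrier female: 2/4 = 1/2
Expected count = 1/2 × 360 = 180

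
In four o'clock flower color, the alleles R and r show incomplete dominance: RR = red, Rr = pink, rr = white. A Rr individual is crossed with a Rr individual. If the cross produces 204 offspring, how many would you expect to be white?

Punnett square for Rr × Rr:
Offspring genotypes: 1 RR, 2 Rr, 1 rr
Phenotype counts: 1 red, 2 pink, 1 white
white: 1 out of 4 → fraction 1/4
Expected count = 1/4 × 204 = 51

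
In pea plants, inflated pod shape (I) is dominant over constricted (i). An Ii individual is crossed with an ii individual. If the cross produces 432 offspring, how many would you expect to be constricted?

Punnett square for Ii × ii:
Offspring genotypes: 2 Ii, 2 ii
inflated: 2, constricted: 2
constricted: 2 out of 4 → fraction 1/2
Expected count = 1/2 × 432 = 216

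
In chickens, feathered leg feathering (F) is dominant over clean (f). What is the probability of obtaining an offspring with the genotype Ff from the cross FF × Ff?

Punnett square for FF × Ff:
Offspring genotypes: 2 FF, 2 Ff
Total offspring: 4
Count with target: 2
Probability: 2/4 = 1/2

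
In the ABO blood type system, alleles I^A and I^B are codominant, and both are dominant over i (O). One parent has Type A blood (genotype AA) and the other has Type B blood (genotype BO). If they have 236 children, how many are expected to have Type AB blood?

Cross: AA × BO
Possible offspring genotypes: 2 AB, 2 AO
Blood type counts: 2 Type AB, 2 Type A
Probability of Type AB: 2/4 = 1/2
Expected count = 1/2 × 236 = 118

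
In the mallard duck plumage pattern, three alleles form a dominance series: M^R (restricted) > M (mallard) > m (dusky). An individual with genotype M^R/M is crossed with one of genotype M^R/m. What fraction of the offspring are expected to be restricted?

Cross: M^R/M × M^R/m
Allele dominance: M^R > M > m
Offspring genotypes: 1 M^R/M^R, 1 M^R/m, 1 M^R/M, 1 M/m
Phenotype counts: 3 restricted, 1 mallard
restricted: 3 out of 4
Probability: 3/4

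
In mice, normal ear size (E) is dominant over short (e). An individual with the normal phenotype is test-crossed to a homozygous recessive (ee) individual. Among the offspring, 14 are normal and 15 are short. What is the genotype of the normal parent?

Test cross: ? × ee
Offspring: 14 normal, 15 short — approximately 1:1.
A 1:1 ratio in a test cross indicates the unknown parent is heterozygous (Ee).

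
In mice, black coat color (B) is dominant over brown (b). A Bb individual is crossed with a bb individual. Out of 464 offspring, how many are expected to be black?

Punnett square for Bb × bb:
Offspring genotypes: 2 Bb, 2 bb
black: 2, brown: 2
black: 2 out of 4 → fraction 1/2
Expected count = 1/2 × 464 = 232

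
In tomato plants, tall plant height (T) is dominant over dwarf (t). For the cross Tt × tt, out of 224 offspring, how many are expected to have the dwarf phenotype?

Punnett square for Tt × tt:
Offspring genotypes: 2 Tt, 2 tt
Total offspring: 4
Count with target: 2
Probability: 2/4 = 1/2
Expected count = 1/2 × 224 = 112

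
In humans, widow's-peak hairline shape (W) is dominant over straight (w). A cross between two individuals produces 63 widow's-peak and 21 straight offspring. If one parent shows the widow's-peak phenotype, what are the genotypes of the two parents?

Observed offspring: 63 widow's-peak, 21 straight
The observed ratio simplifies to 3:1. Straight (ww) offspring appear, so each parent must contribute one w allele. The parent stated to show widow's-peak carries W, so it is Ww. The other parent is then either Ww or ww: Ww × ww would give a 1:1 split, whereas Ww × Ww gives 3:1 — matching the data. So both parents are heterozygous (Ww × Ww).
Parent genotypes: Ww × Ww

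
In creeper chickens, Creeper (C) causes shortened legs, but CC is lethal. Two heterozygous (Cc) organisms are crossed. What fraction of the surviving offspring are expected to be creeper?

Cross: Cc × Cc
Punnett square offspring (before lethality): 1 CC, 2 Cc, 1 cc
The CC genotype is lethal (embryos die); surviving offspring: 2 Cc, 1 cc
creeper: 2 out of 3
Probability: 2/3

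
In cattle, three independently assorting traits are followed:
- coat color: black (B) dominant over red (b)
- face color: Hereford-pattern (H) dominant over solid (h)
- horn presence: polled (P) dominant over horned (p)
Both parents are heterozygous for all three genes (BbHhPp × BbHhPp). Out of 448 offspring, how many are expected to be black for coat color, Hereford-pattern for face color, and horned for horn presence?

Trihybrid cross: BbHhPp × BbHhPp
Each trait segregates independently with a 3:1 phenotypic ratio, so each gene contributes 3/4 (dominant) or 1/4 (recessive).
Target: black (coat color), Hereford-pattern (face color), horned (horn presence)
Probability = product of independent per-trait probabilities
= 3/4 × 3/4 × 1/4 = 9/64
Expected count = 9/64 × 448 = 63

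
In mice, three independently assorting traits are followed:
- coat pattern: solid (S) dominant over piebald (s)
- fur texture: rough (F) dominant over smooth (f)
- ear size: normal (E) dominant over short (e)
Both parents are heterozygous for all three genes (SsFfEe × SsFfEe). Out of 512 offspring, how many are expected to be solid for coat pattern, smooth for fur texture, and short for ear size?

Trihybrid cross: SsFfEe × SsFfEe
Each trait segregates independently with a 3:1 phenotypic ratio, so each gene contributes 3/4 (dominant) or 1/4 (recessive).
Target: solid (coat pattern), smooth (fur texture), short (ear size)
Probability = product of independent per-trait probabilities
= 3/4 × 1/4 × 1/4 = 3/64
Expected count = 3/64 × 512 = 24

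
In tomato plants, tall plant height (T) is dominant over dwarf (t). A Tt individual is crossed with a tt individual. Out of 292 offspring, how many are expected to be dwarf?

Punnett square for Tt × tt:
Offspring genotypes: 2 Tt, 2 tt
tall: 2, dwarf: 2
dwarf: 2 out of 4 → fraction 1/2
Expected count = 1/2 × 292 = 146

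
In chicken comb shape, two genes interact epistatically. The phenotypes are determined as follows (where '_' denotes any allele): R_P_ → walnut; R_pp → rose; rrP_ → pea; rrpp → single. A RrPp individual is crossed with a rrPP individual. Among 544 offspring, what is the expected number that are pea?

Cross: RrPp × rrPP — consider each gene separately:
R gene: Rr × rr → 2 Rr, 2 rr → 2 R_ : 2 rr (out of 4)
P gene: Pp × PP → 2 PP, 2 Pp → 4 P_ (out of 4)
Genotype classes (out of 4 × 4 = 16): R_P_ = 2×4 = 8; rrP_ = 2×4 = 8
Apply the phenotype rules: R_P_ (8) → walnut; rrP_ (8) → pea
Phenotype counts (out of 16): 8 walnut, 8 pea
pea: 8 out of 16 → fraction 1/2
Expected count = 1/2 × 544 = 272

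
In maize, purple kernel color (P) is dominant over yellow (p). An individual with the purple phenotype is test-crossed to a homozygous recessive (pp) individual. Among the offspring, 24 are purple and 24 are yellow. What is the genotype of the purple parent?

Test cross: ? × pp
Offspring: 24 purple, 24 yellow — approximately 1:1.
A 1:1 ratio in a test cross indicates the unknown parent is heterozygous (Pp).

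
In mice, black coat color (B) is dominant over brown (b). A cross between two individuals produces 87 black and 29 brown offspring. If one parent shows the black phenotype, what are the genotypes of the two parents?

Observed offspring: 87 black, 29 brown
The observed ratio simplifies to 3:1. Brown (bb) offspring appear, so each parent must contribute one b allele. The parent stated to show black carries B, so it is Bb. The other parent is then either Bb or bb: Bb × bb would give a 1:1 split, whereas Bb × Bb gives 3:1 — matching the data. So both parents are heterozygous (Bb × Bb).
Parent genotypes: Bb × Bb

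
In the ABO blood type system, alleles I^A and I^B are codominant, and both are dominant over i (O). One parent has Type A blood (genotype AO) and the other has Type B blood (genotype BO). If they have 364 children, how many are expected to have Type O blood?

Cross: AO × BO
Possible offspring genotypes: 1 AB, 1 AO, 1 BO, 1 OO
Blood type counts: 1 Type AB, 1 Type A, 1 Type B, 1 Type O
Probability of Type O: 1/4
Expected count = 1/4 × 364 = 91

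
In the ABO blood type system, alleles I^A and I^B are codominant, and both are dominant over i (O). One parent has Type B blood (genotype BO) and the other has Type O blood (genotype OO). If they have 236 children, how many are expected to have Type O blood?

Cross: BO × OO
Possible offspring genotypes: 2 BO, 2 OO
Blood type counts: 2 Type B, 2 Type O
Probability of Type O: 2/4 = 1/2
Expected count = 1/2 × 236 = 118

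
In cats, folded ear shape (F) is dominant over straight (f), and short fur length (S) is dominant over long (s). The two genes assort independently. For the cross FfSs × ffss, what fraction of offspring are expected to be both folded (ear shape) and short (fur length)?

Dihybrid cross FfSs × ffss — consider each gene separately:
ear shape: Ff × ff → 2 Ff, 2 ff → 2 F_ : 2 ff (out of 4)
fur length: Ss × ss → 2 Ss, 2 ss → 2 S_ : 2 ss (out of 4)
Looking for: folded (F_) and short (S_)
P(folded) = 2/4, P(short) = 2/4
P(both) = 2/4 × 2/4 = 4/16 = 1/4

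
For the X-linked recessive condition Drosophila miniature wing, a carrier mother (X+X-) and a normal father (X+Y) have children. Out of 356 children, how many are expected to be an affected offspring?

Cross: X+X- × X+Y
Offspring: 1 X+X+, 1 X+Y, 1 X+X-, 1 X-Y
Probability of an affected offspring: 1/4
Expected count = 1/4 × 356 = 89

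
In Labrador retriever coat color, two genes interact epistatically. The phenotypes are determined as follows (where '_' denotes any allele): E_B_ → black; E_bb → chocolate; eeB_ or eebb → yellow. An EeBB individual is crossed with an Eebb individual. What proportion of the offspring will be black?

Cross: EeBB × Eebb — consider each gene separately:
E gene: Ee × Ee → 1 EE, 2 Ee, 1 ee → 3 E_ : 1 ee (out of 4)
B gene: BB × bb → 4 Bb → 4 B_ (out of 4)
Genotype classes (out of 4 × 4 = 16): E_B_ = 3×4 = 12; eeB_ = 1×4 = 4
Apply the phenotype rules: E_B_ (12) → black; eeB_ (4) → yellow
Phenotype counts (out of 16): 12 black, 4 yellow
black: 12 out of 16
Probability: 12/16 = 3/4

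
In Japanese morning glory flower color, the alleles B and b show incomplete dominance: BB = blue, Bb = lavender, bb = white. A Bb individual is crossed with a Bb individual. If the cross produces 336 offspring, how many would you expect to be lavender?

Punnett square for Bb × Bb:
Offspring genotypes: 1 BB, 2 Bb, 1 bb
Phenotype counts: 1 blue, 2 lavender, 1 white
lavender: 2 out of 4 → fraction 1/2
Expected count = 1/2 × 336 = 168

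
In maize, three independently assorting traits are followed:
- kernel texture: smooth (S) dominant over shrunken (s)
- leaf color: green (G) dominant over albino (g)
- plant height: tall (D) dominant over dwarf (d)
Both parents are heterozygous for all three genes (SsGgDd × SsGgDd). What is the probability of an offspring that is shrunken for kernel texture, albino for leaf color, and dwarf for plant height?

Trihybrid cross: SsGgDd × SsGgDd
Each trait segregates independently with a 3:1 phenotypic ratio, so each gene contributes 3/4 (dominant) or 1/4 (recessive).
Target: shrunken (kernel texture), albino (leaf color), dwarf (plant height)
Probability = product of independent per-trait probabilities
= 1/4 × 1/4 × 1/4 = 1/64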